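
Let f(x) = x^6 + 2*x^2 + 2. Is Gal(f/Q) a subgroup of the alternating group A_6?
The polynomial is irreducible of degree 6 over Q. Its discriminant is -2508800, which is not a perfect square. A Galois group lies in the alternating group exactly when the discriminant is a square in Q, so the Galois group (S_4 x C_2) is not contained in A_6.

No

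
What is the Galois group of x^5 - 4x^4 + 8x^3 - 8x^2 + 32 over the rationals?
D_5 (order 10)

The polynomial f is an irreducible quintic over Q, so G = Gal(f/Q) is a transitive subgroup of S_5: one of C_5 (5T1, order 5), D_5 (5T2, order 10), F_20 (5T3, order 20), A_5 (5T4, order 60) or S_5 (5T5, order 120). The discriminant of f is 2316304384 = 48128^2, a perfect square, so G is contained in A_5. The transitive groups of degree 5 contained in A_5 are: C_5 (5T1, order 5), D_5 (5T2, order 10), A_5 (5T4, order 60). By Dedekind's theorem, for a prime p not dividing disc(f) the degrees of the irreducible factors of f mod p form the cycle type of an element of G. Factoring f modulo the 23 such primes p <= 97 (skipping 2, 47, which divide the discriminant), each new pattern first appears at: mod 3: f = (x^5 + 2x^4 + 2x^3 + x^2 + 2), pattern 5; mod 5: f = (x + 2)(x^2 + 3)(x^2 + 4x + 2), pattern 2+2+1; mod 83: f = (x + 4)(x + 24)(x + 30)(x + 46)(x + 58), pattern 1+1+1+1+1. No other pattern occurs in this range, so the set of observed cycle types is {5, 2+2+1, 1+1+1+1+1}. The candidates containing elements of all these cycle types are D_5 (5T2) of order 10, A_5 (5T4) of order 60; the others are excluded. The observed types are precisely the cycle types that occur in D_5 (5T2). Each of the other remaining candidates has further cycle types, and by the Chebotarev density theorem the matching factorization patterns would occur for a proportion of primes equal to their share of the group: A_5 (5T4) additionally contains elements of type 3+1+1 (20 of its 60 elements, about 33% of primes). None of the 23 primes tested shows any such pattern (for each of these groups the chance of that is below 10^-4), which rules them out. Hence G = D_5 (5T2), of order 10.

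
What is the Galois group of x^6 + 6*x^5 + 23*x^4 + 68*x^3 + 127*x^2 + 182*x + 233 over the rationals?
(S_3 x S_3) : C_2 (also written G72)

The polynomial f is an irreducible sextic over Q, so G = Gal(f/Q) is one of the 16 transitive subgroups 6T1, ..., 6T16 of S_6. The discriminant of f is -201485505789952, which is not a perfect square, so G is not contained in A_6. The transitive groups of degree 6 not contained in A_6 are: C_6 (6T1, order 6), S_3 (6T2, order 6), D_6 (6T3, order 12), C_3 x S_3 (6T5, order 18), A_4 x C_2 (6T6, order 24), S_4 (6T8, order 24), S_3 x S_3 (6T9, order 36), S_4 x C_2 (6T11, order 48), (S_3 x S_3) : C_2 (6T13, order 72), PGL(2,5) (6T14, order 120), S_6 (6T16, order 720). By Dedekind's theorem, for a prime p not dividing disc(f) the degrees of the irreducible factors of f mod p form the cycle type of an element of G. Factoring f modulo the 29 such primes p <= 113 (skipping 2, which divides the discriminant), each new pattern first appears at: mod 3: f = (x^6 + 2x^4 + 2x^3 + x^2 + 2x + 2), pattern 6; mod 5: f = (x + 4)(x^2 + 4x + 1)(x^3 + 3x^2 + 2x + 2), pattern 3+2+1; mod 7: f = (x^2 + 2)(x^4 + 6x^3 + 1), pattern 4+2; mod 17: f = (x^3 + 3x^2 + 7x + 11)(x^3 + 3x^2 + 7x + 15), pattern 3+3; mod 19: f = (x^2 + 3x + 11)(x^2 + 7x + 7)(x^2 + 15x + 5), pattern 2+2+2; mod 37: f = (x + 6)(x + 32)(x^2 + 8x + 10)(x^2 + 34x + 25), pattern 2+2+1+1; mod 41: f = (x + 4)(x + 5)(x + 35)(x^3 + 3x^2 + 7x + 23), pattern 3+1+1+1; mod 113: f = (x + 23)(x + 43)(x + 46)(x + 47)(x^2 + 73x + 32), pattern 2+1+1+1+1. No other pattern occurs in this range, so the set of observed cycle types is {6, 3+2+1, 4+2, 3+3, 2+2+2, 2+2+1+1, 3+1+1+1, 2+1+1+1+1}. The candidates containing elements of all these cycle types are (S_3 x S_3) : C_2 (6T13) of order 72, S_6 (6T16) of order 720; the others are excluded. The observed types are precisely the cycle types that occur in (S_3 x S_3) : C_2 (6T13) (apart from the identity). Each of the other remaining candidates has further cycle types, and by the Chebotarev density theorem the matching factorization patterns would occur for a proportion of primes equal to their share of the group: S_6 (6T16) additionally contains elements of type 5+1, 4+1+1 (234 of its 720 elements, about 32% of primes). None of the 29 primes tested shows any such pattern (for each of these groups the chance of that is below 10^-4), which rules them out. Hence G = (S_3 x S_3) : C_2 (6T13), of order 72.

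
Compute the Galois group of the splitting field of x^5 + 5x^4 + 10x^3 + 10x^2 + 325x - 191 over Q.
A_5 (also written A5)

The polynomial f is an irreducible quintic over Q, so G = Gal(f/Q) is a transitive subgroup of S_5: one of C_5 (5T1, order 5), D_5 (5T2, order 10), F_20 (5T3, order 20), A_5 (5T4, order 60) or S_5 (5T5, order 120). The discriminant of f is 1073741824000000 = 32768000^2, a perfect square, so G is contained in A_5. The transitive groups of degree 5 contained in A_5 are: C_5 (5T1, order 5), D_5 (5T2, order 10), A_5 (5T4, order 60). By Dedekind's theorem, for a prime p not dividing disc(f) the degrees of the irreducible factors of f mod p form the cycle type of an element of G. Factoring f modulo the 2 such primes p <= 7 (skipping 2, 5, which divide the discriminant), each new pattern first appears at: mod 3: f = (x^5 + 2x^4 + x^3 + x^2 + x + 1), pattern 5; mod 7: f = (x + 2)(x + 4)(x^3 + 6x^2 + x + 5), pattern 3+1+1. No other pattern occurs in this range, so the set of observed cycle types is {5, 3+1+1}. Among the candidates above, the only group containing elements of all these cycle types is A_5 (5T4) — each of C_5 (5T1), D_5 (5T2) lacks at least one of them. Hence G = A_5 (5T4), of order 60.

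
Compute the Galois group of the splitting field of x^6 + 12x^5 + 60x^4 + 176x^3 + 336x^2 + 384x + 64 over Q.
S_3 x S_3

The polynomial f is an irreducible sextic over Q, so G = Gal(f/Q) is one of the 16 transitive subgroups 6T1, ..., 6T16 of S_6. The discriminant of f is 5410421842378752, which is not a perfect square, so G is not contained in A_6. The transitive groups of degree 6 not contained in A_6 are: C_6 (6T1, order 6), S_3 (6T2, order 6), D_6 (6T3, order 12), C_3 x S_3 (6T5, order 18), A_4 x C_2 (6T6, order 24), S_4 (6T8, order 24), S_3 x S_3 (6T9, order 36), S_4 x C_2 (6T11, order 48), (S_3 x S_3) : C_2 (6T13, order 72), PGL(2,5) (6T14, order 120), S_6 (6T16, order 720). By Dedekind's theorem, for a prime p not dividing disc(f) the degrees of the irreducible factors of f mod p form the cycle type of an element of G. Factoring f modulo the 23 such primes p <= 97 (skipping 2, 3, which divide the discriminant), each new pattern first appears at: mod 5: f = (x^6 + 2x^5 + x^3 + x^2 + 4x + 4), pattern 6; mod 11: f = (x + 3)(x + 7)(x^2 + 3x + 3)(x^2 + 10x + 8), pattern 2+2+1+1; mod 13: f = (x + 3)(x + 5)(x + 11)(x^3 + 6x^2 + 12x + 10), pattern 3+1+1+1; mod 31: f = (x^2 + 7x + 25)(x^2 + 17x + 12)(x^2 + 19x + 6), pattern 2+2+2; mod 97: f = (x^3 + 6x^2 + 12x + 33)(x^3 + 6x^2 + 12x + 96), pattern 3+3. No other pattern occurs in this range, so the set of observed cycle types is {6, 2+2+1+1, 3+1+1+1, 2+2+2, 3+3}. The candidates containing elements of all these cycle types are S_3 x S_3 (6T9) of order 36, (S_3 x S_3) : C_2 (6T13) of order 72, S_6 (6T16) of order 720; the others are excluded. The observed types are precisely the cycle types that occur in S_3 x S_3 (6T9) (apart from the identity). Each of the other remaining candidates has further cycle types, and by the Chebotarev density theorem the matching factorization patterns would occur for a proportion of primes equal to their share of the group: (S_3 x S_3) : C_2 (6T13) additionally contains elements of type 4+2, 3+2+1, 2+1+1+1+1 (36 of its 72 elements, about 50% of primes); S_6 (6T16) additionally contains elements of type 5+1, 4+2, 4+1+1, 3+2+1, 2+1+1+1+1 (459 of its 720 elements, about 64% of primes). None of the 23 primes tested shows any such pattern (for each of these groups the chance of that is below 10^-4), which rules them out. Hence G = S_3 x S_3 (6T9), of order 36.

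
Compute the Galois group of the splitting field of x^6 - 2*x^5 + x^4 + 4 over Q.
(S_3 x S_3) : C_2 (also written G72)

The polynomial f is an irreducible sextic over Q, so G = Gal(f/Q) is one of the 16 transitive subgroups 6T1, ..., 6T16 of S_6. The discriminant of f is -48037888, which is not a perfect square, so G is not contained in A_6. The transitive groups of degree 6 not contained in A_6 are: C_6 (6T1, order 6), S_3 (6T2, order 6), D_6 (6T3, order 12), C_3 x S_3 (6T5, order 18), A_4 x C_2 (6T6, order 24), S_4 (6T8, order 24), S_3 x S_3 (6T9, order 36), S_4 x C_2 (6T11, order 48), (S_3 x S_3) : C_2 (6T13, order 72), PGL(2,5) (6T14, order 120), S_6 (6T16, order 720). By Dedekind's theorem, for a prime p not dividing disc(f) the degrees of the irreducible factors of f mod p form the cycle type of an element of G. Factoring f modulo the 29 such primes p <= 113 (skipping 2, which divides the discriminant), each new pattern first appears at: mod 3: f = (x^6 + x^5 + x^4 + 1), pattern 6; mod 5: f = (x + 3)(x^2 + x + 2)(x^3 + 4x^2 + 4), pattern 3+2+1; mod 7: f = (x^2 + 2x + 5)(x^4 + 3x^3 + 4x^2 + 5x + 5), pattern 4+2; mod 17: f = (x^3 + 16x^2 + 8)(x^3 + 16x^2 + 9), pattern 3+3; mod 19: f = (x^2 + 7x + 3)(x^2 + 13x + 16)(x^2 + 16x + 8), pattern 2+2+2; mod 37: f = (x + 2)(x + 27)(x^2 + 9x + 16)(x^2 + 34x + 6), pattern 2+2+1+1; mod 41: f = (x + 7)(x + 36)(x + 38)(x^3 + 40x^2 + 18), pattern 3+1+1+1; mod 113: f = (x + 10)(x + 35)(x + 86)(x + 104)(x^2 + 102x + 110), pattern 2+1+1+1+1. No other pattern occurs in this range, so the set of observed cycle types is {6, 3+2+1, 4+2, 3+3, 2+2+2, 2+2+1+1, 3+1+1+1, 2+1+1+1+1}. The candidates containing elements of all these cycle types are (S_3 x S_3) : C_2 (6T13) of order 72, S_6 (6T16) of order 720; the others are excluded. The observed types are precisely the cycle types that occur in (S_3 x S_3) : C_2 (6T13) (apart from the identity). Each of the other remaining candidates has further cycle types, and by the Chebotarev density theorem the matching factorization patterns would occur for a proportion of primes equal to their share of the group: S_6 (6T16) additionally contains elements of type 5+1, 4+1+1 (234 of its 720 elements, about 32% of primes). None of the 29 primes tested shows any such pattern (for each of these groups the chance of that is below 10^-4), which rules them out. Hence G = (S_3 x S_3) : C_2 (6T13), of order 72.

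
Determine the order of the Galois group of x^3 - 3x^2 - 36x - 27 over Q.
The degree of the splitting field over Q equals the order of the Galois group, so first determine the group. The polynomial is an irreducible cubic over Q and its discriminant is 123201 = 351^2, a perfect square. For an irreducible cubic, a square discriminant forces the Galois group to be A_3, the cyclic group of order 3. The Galois group C_3 (3T1) has order 3, so the splitting field has degree 3 over Q.

3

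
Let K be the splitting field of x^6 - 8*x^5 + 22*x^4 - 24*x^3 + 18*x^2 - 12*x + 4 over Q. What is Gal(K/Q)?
(S_3 x S_3) : C_2 (order 72)

The polynomial f is an irreducible sextic over Q, so G = Gal(f/Q) is one of the 16 transitive subgroups 6T1, ..., 6T16 of S_6. The discriminant of f is -147116032, which is not a perfect square, so G is not contained in A_6. The transitive groups of degree 6 not contained in A_6 are: C_6 (6T1, order 6), S_3 (6T2, order 6), D_6 (6T3, order 12), C_3 x S_3 (6T5, order 18), A_4 x C_2 (6T6, order 24), S_4 (6T8, order 24), S_3 x S_3 (6T9, order 36), S_4 x C_2 (6T11, order 48), (S_3 x S_3) : C_2 (6T13, order 72), PGL(2,5) (6T14, order 120), S_6 (6T16, order 720). By Dedekind's theorem, for a prime p not dividing disc(f) the degrees of the irreducible factors of f mod p form the cycle type of an element of G. Factoring f modulo the 28 such primes p <= 113 (skipping 2, 7, which divide the discriminant), each new pattern first appears at: mod 3: f = (x^6 + x^5 + x^4 + 1), pattern 6; mod 5: f = (x + 3)(x^2 + 3x + 3)(x^3 + x^2 + 4x + 1), pattern 3+2+1; mod 11: f = (x^2 + 4)(x^4 + 3x^3 + 7x^2 + 8x + 1), pattern 4+2; mod 17: f = (x^3 + 13x^2 + 8x + 8)(x^3 + 13x^2 + 15x + 9), pattern 3+3; mod 19: f = (x^2 + 2x + 6)(x^2 + 14x + 12)(x^2 + 14x + 18), pattern 2+2+2; mod 37: f = (x + 17)(x + 29)(x^2 + 4x + 17)(x^2 + 16x + 8), pattern 2+2+1+1; mod 41: f = (x + 20)(x + 25)(x + 33)(x^3 + 37x^2 + 30x + 23), pattern 3+1+1+1; mod 113: f = (x + 6)(x + 11)(x + 92)(x + 101)(x^2 + 8x + 54), pattern 2+1+1+1+1. No other pattern occurs in this range, so the set of observed cycle types is {6, 3+2+1, 4+2, 3+3, 2+2+2, 2+2+1+1, 3+1+1+1, 2+1+1+1+1}. The candidates containing elements of all these cycle types are (S_3 x S_3) : C_2 (6T13) of order 72, S_6 (6T16) of order 720; the others are excluded. The observed types are precisely the cycle types that occur in (S_3 x S_3) : C_2 (6T13) (apart from the identity). Each of the other remaining candidates has further cycle types, and by the Chebotarev density theorem the matching factorization patterns would occur for a proportion of primes equal to their share of the group: S_6 (6T16) additionally contains elements of type 5+1, 4+1+1 (234 of its 720 elements, about 32% of primes). None of the 28 primes tested shows any such pattern (for each of these groups the chance of that is below 10^-4), which rules them out. Hence G = (S_3 x S_3) : C_2 (6T13), of order 72.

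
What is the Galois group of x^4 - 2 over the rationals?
The polynomial is an irreducible quartic over Q and its discriminant is -2048, which is not a perfect square, so the Galois group is not contained in A_4. The resolvent cubic y^3 + 8*y has exactly one rational root, so the Galois group is C_4 or D_4. The quartic remains irreducible over Q(sqrt(disc)), so the group is D_4.

4T3: D_4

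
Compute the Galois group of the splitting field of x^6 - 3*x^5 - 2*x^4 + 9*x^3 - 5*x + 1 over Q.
S_3 (also written S3)

The polynomial f is an irreducible sextic over Q, so G = Gal(f/Q) is one of the 16 transitive subgroups 6T1, ..., 6T16 of S_6. The discriminant of f is 810448, which is not a perfect square, so G is not contained in A_6. The transitive groups of degree 6 not contained in A_6 are: C_6 (6T1, order 6), S_3 (6T2, order 6), D_6 (6T3, order 12), C_3 x S_3 (6T5, order 18), A_4 x C_2 (6T6, order 24), S_4 (6T8, order 24), S_3 x S_3 (6T9, order 36), S_4 x C_2 (6T11, order 48), (S_3 x S_3) : C_2 (6T13, order 72), PGL(2,5) (6T14, order 120), S_6 (6T16, order 720). By Dedekind's theorem, for a prime p not dividing disc(f) the degrees of the irreducible factors of f mod p form the cycle type of an element of G. Factoring f modulo the 23 such primes p <= 97 (skipping 2, 37, which divide the discriminant), each new pattern first appears at: mod 3: f = (x^3 + x^2 + 2)(x^3 + 2x^2 + 2x + 2), pattern 3+3; mod 5: f = (x^2 + 2)(x^2 + 3x + 3)(x^2 + 4x + 1), pattern 2+2+2; mod 67: f = (x + 2)(x + 18)(x + 30)(x + 36)(x + 48)(x + 64), pattern 1+1+1+1+1+1. No other pattern occurs in this range, so the set of observed cycle types is {3+3, 2+2+2, 1+1+1+1+1+1}. The candidates containing elements of all these cycle types are C_6 (6T1) of order 6, S_3 (6T2) of order 6, D_6 (6T3) of order 12, C_3 x S_3 (6T5) of order 18, A_4 x C_2 (6T6) of order 24, S_4 (6T8) of order 24, S_3 x S_3 (6T9) of order 36, S_4 x C_2 (6T11) of order 48, (S_3 x S_3) : C_2 (6T13) of order 72, PGL(2,5) (6T14) of order 120, S_6 (6T16) of order 720; the others are excluded. The observed types are precisely the cycle types that occur in S_3 (6T2). Each of the other remaining candidates has further cycle types, and by the Chebotarev density theorem the matching factorization patterns would occur for a proportion of primes equal to their share of the group: C_6 (6T1) additionally contains elements of type 6 (2 of its 6 elements, about 33% of primes); D_6 (6T3) additionally contains elements of type 6, 2+2+1+1 (5 of its 12 elements, about 42% of primes); C_3 x S_3 (6T5) additionally contains elements of type 6, 3+1+1+1 (10 of its 18 elements, about 56% of primes); A_4 x C_2 (6T6) additionally contains elements of type 6, 2+2+1+1, 2+1+1+1+1 (14 of its 24 elements, about 58% of primes); S_4 (6T8) additionally contains elements of type 4+1+1, 2+2+1+1 (9 of its 24 elements, about 38% of primes); S_3 x S_3 (6T9) additionally contains elements of type 6, 3+1+1+1, 2+2+1+1 (25 of its 36 elements, about 69% of primes); S_4 x C_2 (6T11) additionally contains elements of type 6, 4+2, 4+1+1, 2+2+1+1, 2+1+1+1+1 (32 of its 48 elements, about 67% of primes); (S_3 x S_3) : C_2 (6T13) additionally contains elements of type 6, 4+2, 3+2+1, 3+1+1+1, 2+2+1+1, 2+1+1+1+1 (61 of its 72 elements, about 85% of primes); PGL(2,5) (6T14) additionally contains elements of type 6, 5+1, 4+1+1, 2+2+1+1 (89 of its 120 elements, about 74% of primes); S_6 (6T16) additionally contains elements of type 6, 5+1, 4+2, 4+1+1, 3+2+1, 3+1+1+1, 2+2+1+1, 2+1+1+1+1 (664 of its 720 elements, about 92% of primes). None of the 23 primes tested shows any such pattern (for each of these groups the chance of that is below 10^-4), which rules them out. Hence G = S_3 (6T2), of order 6.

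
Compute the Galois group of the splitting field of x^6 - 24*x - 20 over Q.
The polynomial f is an irreducible sextic over Q, so G = Gal(f/Q) is one of the 16 transitive subgroups 6T1, ..., 6T16 of S_6. The discriminant of f is 746496000000 = 864000^2, a perfect square, so G is contained in A_6. The transitive groups of degree 6 contained in A_6 are: A_4 (6T4, order 12), S_4 (6T7, order 24), (C_3 x C_3) : C_4 (6T10, order 36), PSL(2,5) (6T12, order 60), A_6 (6T15, order 360). By Dedekind's theorem, for a prime p not dividing disc(f) the degrees of the irreducible factors of f mod p form the cycle type of an element of G. Factoring f modulo the 6 such primes p <= 23 (skipping 2, 3, 5, which divide the discriminant), each new pattern first appears at: mod 7: f = (x + 4)(x^5 + 3x^4 + 2x^3 + 6x^2 + 4x + 2), pattern 5+1; mod 23: f = (x + 2)(x + 11)(x + 16)(x^3 + 17x^2 + 13x + 7), pattern 3+1+1+1. No other pattern occurs in this range, so the set of observed cycle types is {5+1, 3+1+1+1}. Among the candidates above, the only group containing elements of all these cycle types is A_6 (6T15) — each of A_4 (6T4), S_4 (6T7), (C_3 x C_3) : C_4 (6T10), PSL(2,5) (6T12) lacks at least one of them. Hence G = A_6 (6T15), of order 360.

A_6 (also written A6)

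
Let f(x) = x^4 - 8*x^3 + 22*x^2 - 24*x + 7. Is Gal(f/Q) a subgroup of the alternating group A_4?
The polynomial is irreducible of degree 4 over Q. Its discriminant is -1024, which is not a perfect square. A Galois group lies in the alternating group exactly when the discriminant is a square in Q, so the Galois group (D_4) is not contained in A_4.

No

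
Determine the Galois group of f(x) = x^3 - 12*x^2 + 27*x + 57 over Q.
C_3

The polynomial is an irreducible cubic over Q and its discriminant is 81 = 9^2, a perfect square. For an irreducible cubic, a square discriminant forces the Galois group to be A_3, the cyclic group of order 3.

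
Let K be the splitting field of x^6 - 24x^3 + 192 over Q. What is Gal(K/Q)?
C_3 x S_3, the group 6T5 of order 18

The polynomial f is an irreducible sextic over Q, so G = Gal(f/Q) is one of the 16 transitive subgroups 6T1, ..., 6T16 of S_6. The discriminant of f is -190210142896128, which is not a perfect square, so G is not contained in A_6. The transitive groups of degree 6 not contained in A_6 are: C_6 (6T1, order 6), S_3 (6T2, order 6), D_6 (6T3, order 12), C_3 x S_3 (6T5, order 18), A_4 x C_2 (6T6, order 24), S_4 (6T8, order 24), S_3 x S_3 (6T9, order 36), S_4 x C_2 (6T11, order 48), (S_3 x S_3) : C_2 (6T13, order 72), PGL(2,5) (6T14, order 120), S_6 (6T16, order 720). By Dedekind's theorem, for a prime p not dividing disc(f) the degrees of the irreducible factors of f mod p form the cycle type of an element of G. Factoring f modulo the 33 such primes p <= 149 (skipping 2, 3, which divide the discriminant), each new pattern first appears at: mod 5: f = (x^6 + x^3 + 2), pattern 6; mod 7: f = (x + 1)(x + 2)(x + 4)(x^3 + 3), pattern 3+1+1+1; mod 17: f = (x^2 + 2x + 11)(x^2 + 7x + 11)(x^2 + 8x + 11), pattern 2+2+2; mod 19: f = (x^3 + 4)(x^3 + 10), pattern 3+3; mod 73: f = (x + 26)(x + 42)(x + 44)(x + 58)(x + 60)(x + 62), pattern 1+1+1+1+1+1. No other pattern occurs in this range, so the set of observed cycle types is {6, 3+1+1+1, 2+2+2, 3+3, 1+1+1+1+1+1}. The candidates containing elements of all these cycle types are C_3 x S_3 (6T5) of order 18, S_3 x S_3 (6T9) of order 36, (S_3 x S_3) : C_2 (6T13) of order 72, S_6 (6T16) of order 720; the others are excluded. The observed types are precisely the cycle types that occur in C_3 x S_3 (6T5). Each of the other remaining candidates has further cycle types, and by the Chebotarev density theorem the matching factorization patterns would occur for a proportion of primes equal to their share of the group: S_3 x S_3 (6T9) additionally contains elements of type 2+2+1+1 (9 of its 36 elements, about 25% of primes); (S_3 x S_3) : C_2 (6T13) additionally contains elements of type 4+2, 3+2+1, 2+2+1+1, 2+1+1+1+1 (45 of its 72 elements, about 62% of primes); S_6 (6T16) additionally contains elements of type 5+1, 4+2, 4+1+1, 3+2+1, 2+2+1+1, 2+1+1+1+1 (504 of its 720 elements, about 70% of primes). None of the 33 primes tested shows any such pattern (for each of these groups the chance of that is below 10^-4), which rules them out. Hence G = C_3 x S_3 (6T5), of order 18.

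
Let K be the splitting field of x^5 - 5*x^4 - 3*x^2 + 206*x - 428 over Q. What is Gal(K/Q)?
S_5, the symmetric group on 5 letters

The polynomial f is an irreducible quintic over Q, so G = Gal(f/Q) is a transitive subgroup of S_5: one of C_5 (5T1, order 5), D_5 (5T2, order 10), F_20 (5T3, order 20), A_5 (5T4, order 60) or S_5 (5T5, order 120). The discriminant of f is 939705385876, which is not a perfect square, so G is not contained in A_5. The transitive groups of degree 5 not contained in A_5 are: F_20 (5T3, order 20), S_5 (5T5, order 120). By Dedekind's theorem, for a prime p not dividing disc(f) the degrees of the irreducible factors of f mod p form the cycle type of an element of G. Factoring f modulo the 3 such primes p <= 7 (skipping 2, which divides the discriminant), each new pattern first appears at: mod 3: f = (x^5 + x^4 + 2x + 1), pattern 5; mod 7: f = (x^2 + 4x + 1)(x^3 + 5x^2 + 6), pattern 3+2. No other pattern occurs in this range, so the set of observed cycle types is {5, 3+2}. Among the candidates above, the only group containing elements of all these cycle types is S_5 (5T5) — F_20 (5T3) lacks at least one of them. Hence G = S_5 (5T5), of order 120.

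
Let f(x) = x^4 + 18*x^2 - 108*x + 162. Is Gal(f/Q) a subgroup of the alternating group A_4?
The polynomial is irreducible of degree 4 over Q. Its discriminant is 1224440064 = 34992^2, a perfect square. A Galois group lies in the alternating group exactly when the discriminant is a square in Q, so the Galois group (V_4) is contained in A_4.

Yes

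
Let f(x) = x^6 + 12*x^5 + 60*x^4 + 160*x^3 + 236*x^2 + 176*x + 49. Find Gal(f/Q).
The polynomial f is an irreducible sextic over Q, so G = Gal(f/Q) is one of the 16 transitive subgroups 6T1, ..., 6T16 of S_6. The discriminant of f is -3356224, which is not a perfect square, so G is not contained in A_6. The transitive groups of degree 6 not contained in A_6 are: C_6 (6T1, order 6), S_3 (6T2, order 6), D_6 (6T3, order 12), C_3 x S_3 (6T5, order 18), A_4 x C_2 (6T6, order 24), S_4 (6T8, order 24), S_3 x S_3 (6T9, order 36), S_4 x C_2 (6T11, order 48), (S_3 x S_3) : C_2 (6T13, order 72), PGL(2,5) (6T14, order 120), S_6 (6T16, order 720). By Dedekind's theorem, for a prime p not dividing disc(f) the degrees of the irreducible factors of f mod p form the cycle type of an element of G. Factoring f modulo the 67 such primes p <= 347 (skipping 2, 229, which divide the discriminant), each new pattern first appears at: mod 3: f = (x^6 + x^3 + 2x^2 + 2x + 1), pattern 6; mod 5: f = (x^3 + 3x^2 + 2x + 2)(x^3 + 4x^2 + x + 2), pattern 3+3; mod 7: f = (x)(x + 4)(x^4 + x^3 + 6x + 2), pattern 4+1+1; mod 13: f = (x^2 + 4x + 9)(x^4 + 8x^3 + 6x^2 + 12x + 4), pattern 4+2; mod 23: f = (x^2 + 4x + 16)(x^2 + 9x + 9)(x^2 + 22x + 12), pattern 2+2+2; mod 29: f = (x + 12)(x + 21)(x^2 + 3x + 9)(x^2 + 5x + 13), pattern 2+2+1+1; mod 193: f = (x + 8)(x + 46)(x + 96)(x + 101)(x + 151)(x + 189), pattern 1+1+1+1+1+1; mod 347: f = (x + 5)(x + 153)(x + 198)(x + 346)(x^2 + 4x + 259), pattern 2+1+1+1+1. No other pattern occurs in this range, so the set of observed cycle types is {6, 3+3, 4+1+1, 4+2, 2+2+2, 2+2+1+1, 1+1+1+1+1+1, 2+1+1+1+1}. The candidates containing elements of all these cycle types are S_4 x C_2 (6T11) of order 48, S_6 (6T16) of order 720; the others are excluded. The observed types are precisely the cycle types that occur in S_4 x C_2 (6T11). Each of the other remaining candidates has further cycle types, and by the Chebotarev density theorem the matching factorization patterns would occur for a proportion of primes equal to their share of the group: S_6 (6T16) additionally contains elements of type 5+1, 3+2+1, 3+1+1+1 (304 of its 720 elements, about 42% of primes). None of the 67 primes tested shows any such pattern (for each of these groups the chance of that is below 10^-4), which rules them out. Hence G = S_4 x C_2 (6T11), of order 48.

S_4 x C_2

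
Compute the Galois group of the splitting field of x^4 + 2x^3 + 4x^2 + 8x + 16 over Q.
C_4, the cyclic group of order 4

The polynomial is an irreducible quartic over Q and its discriminant is 512000, which is not a perfect square, so the Galois group is not contained in A_4. The resolvent cubic y^3 - 4*y^2 - 48*y + 128 has exactly one rational root, so the Galois group is C_4 or D_4. The quartic becomes reducible over Q(sqrt(disc)), so the group is C_4.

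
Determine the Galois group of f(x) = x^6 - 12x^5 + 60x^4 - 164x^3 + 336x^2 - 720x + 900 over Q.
The polynomial f is an irreducible sextic over Q, so G = Gal(f/Q) is one of the 16 transitive subgroups 6T1, ..., 6T16 of S_6. The discriminant of f is -41622228172800, which is not a perfect square, so G is not contained in A_6. The transitive groups of degree 6 not contained in A_6 are: C_6 (6T1, order 6), S_3 (6T2, order 6), D_6 (6T3, order 12), C_3 x S_3 (6T5, order 18), A_4 x C_2 (6T6, order 24), S_4 (6T8, order 24), S_3 x S_3 (6T9, order 36), S_4 x C_2 (6T11, order 48), (S_3 x S_3) : C_2 (6T13, order 72), PGL(2,5) (6T14, order 120), S_6 (6T16, order 720). By Dedekind's theorem, for a prime p not dividing disc(f) the degrees of the irreducible factors of f mod p form the cycle type of an element of G. Factoring f modulo the 79 such primes p <= 431 (skipping 2, 3, 5, 11, which divide the discriminant), each new pattern first appears at: mod 7: f = (x^6 + 2x^5 + 4x^4 + 4x^3 + x + 4), pattern 6; mod 17: f = (x + 1)(x + 13)(x^2 + 10x + 11)(x^2 + 15x + 12), pattern 2+2+1+1; mod 19: f = (x^3 + 13x^2 + 10x + 3)(x^3 + 13x^2 + 14x + 15), pattern 3+3; mod 23: f = (x^2 + 2x + 14)(x^2 + 10x + 20)(x^2 + 22x + 18), pattern 2+2+2; mod 43: f = (x + 1)(x + 8)(x + 10)(x + 13)(x + 14)(x + 28), pattern 1+1+1+1+1+1. No other pattern occurs in this range, so the set of observed cycle types is {6, 2+2+1+1, 3+3, 2+2+2, 1+1+1+1+1+1}. The candidates containing elements of all these cycle types are D_6 (6T3) of order 12, A_4 x C_2 (6T6) of order 24, S_3 x S_3 (6T9) of order 36, S_4 x C_2 (6T11) of order 48, (S_3 x S_3) : C_2 (6T13) of order 72, PGL(2,5) (6T14) of order 120, S_6 (6T16) of order 720; the others are excluded. The observed types are precisely the cycle types that occur in D_6 (6T3). Each of the other remaining candidates has further cycle types, and by the Chebotarev density theorem the matching factorization patterns would occur for a proportion of primes equal to their share of the group: A_4 x C_2 (6T6) additionally contains elements of type 2+1+1+1+1 (3 of its 24 elements, about 12% of primes); S_3 x S_3 (6T9) additionally contains elements of type 3+1+1+1 (4 of its 36 elements, about 11% of primes); S_4 x C_2 (6T11) additionally contains elements of type 4+2, 4+1+1, 2+1+1+1+1 (15 of its 48 elements, about 31% of primes); (S_3 x S_3) : C_2 (6T13) additionally contains elements of type 4+2, 3+2+1, 3+1+1+1, 2+1+1+1+1 (40 of its 72 elements, about 56% of primes); PGL(2,5) (6T14) additionally contains elements of type 5+1, 4+1+1 (54 of its 120 elements, about 45% of primes); S_6 (6T16) additionally contains elements of type 5+1, 4+2, 4+1+1, 3+2+1, 3+1+1+1, 2+1+1+1+1 (499 of its 720 elements, about 69% of primes). None of the 79 primes tested shows any such pattern (for each of these groups the chance of that is below 10^-4), which rules them out. Hence G = D_6 (6T3), of order 12.

6T3: D_6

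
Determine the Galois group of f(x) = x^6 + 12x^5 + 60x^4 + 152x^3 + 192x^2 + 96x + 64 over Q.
The polynomial f is an irreducible sextic over Q, so G = Gal(f/Q) is one of the 16 transitive subgroups 6T1, ..., 6T16 of S_6. The discriminant of f is -21134460321792, which is not a perfect square, so G is not contained in A_6. The transitive groups of degree 6 not contained in A_6 are: C_6 (6T1, order 6), S_3 (6T2, order 6), D_6 (6T3, order 12), C_3 x S_3 (6T5, order 18), A_4 x C_2 (6T6, order 24), S_4 (6T8, order 24), S_3 x S_3 (6T9, order 36), S_4 x C_2 (6T11, order 48), (S_3 x S_3) : C_2 (6T13, order 72), PGL(2,5) (6T14, order 120), S_6 (6T16, order 720). By Dedekind's theorem, for a prime p not dividing disc(f) the degrees of the irreducible factors of f mod p form the cycle type of an element of G. Factoring f modulo the 37 such primes p <= 167 (skipping 2, 3, which divide the discriminant), each new pattern first appears at: mod 5: f = (x^6 + 2x^5 + 2x^3 + 2x^2 + x + 4), pattern 6; mod 7: f = (x^3 + 6x^2 + 5x + 3)(x^3 + 6x^2 + 5x + 5), pattern 3+3; mod 17: f = (x^2 + x + 2)(x^2 + 13x + 9)(x^2 + 15x + 13), pattern 2+2+2; mod 19: f = (x + 1)(x + 10)(x + 12)(x + 14)(x + 15)(x + 17), pattern 1+1+1+1+1+1. No other pattern occurs in this range, so the set of observed cycle types is {6, 3+3, 2+2+2, 1+1+1+1+1+1}. The candidates containing elements of all these cycle types are C_6 (6T1) of order 6, D_6 (6T3) of order 12, C_3 x S_3 (6T5) of order 18, A_4 x C_2 (6T6) of order 24, S_3 x S_3 (6T9) of order 36, S_4 x C_2 (6T11) of order 48, (S_3 x S_3) : C_2 (6T13) of order 72, PGL(2,5) (6T14) of order 120, S_6 (6T16) of order 720; the others are excluded. The observed types are precisely the cycle types that occur in C_6 (6T1). Each of the other remaining candidates has further cycle types, and by the Chebotarev density theorem the matching factorization patterns would occur for a proportion of primes equal to their share of the group: D_6 (6T3) additionally contains elements of type 2+2+1+1 (3 of its 12 elements, about 25% of primes); C_3 x S_3 (6T5) additionally contains elements of type 3+1+1+1 (4 of its 18 elements, about 22% of primes); A_4 x C_2 (6T6) additionally contains elements of type 2+2+1+1, 2+1+1+1+1 (6 of its 24 elements, about 25% of primes); S_3 x S_3 (6T9) additionally contains elements of type 3+1+1+1, 2+2+1+1 (13 of its 36 elements, about 36% of primes); S_4 x C_2 (6T11) additionally contains elements of type 4+2, 4+1+1, 2+2+1+1, 2+1+1+1+1 (24 of its 48 elements, about 50% of primes); (S_3 x S_3) : C_2 (6T13) additionally contains elements of type 4+2, 3+2+1, 3+1+1+1, 2+2+1+1, 2+1+1+1+1 (49 of its 72 elements, about 68% of primes); PGL(2,5) (6T14) additionally contains elements of type 5+1, 4+1+1, 2+2+1+1 (69 of its 120 elements, about 58% of primes); S_6 (6T16) additionally contains elements of type 5+1, 4+2, 4+1+1, 3+2+1, 3+1+1+1, 2+2+1+1, 2+1+1+1+1 (544 of its 720 elements, about 76% of primes). None of the 37 primes tested shows any such pattern (for each of these groups the chance of that is below 10^-4), which rules them out. Hence G = C_6 (6T1), of order 6.

C_6, the cyclic group of order 6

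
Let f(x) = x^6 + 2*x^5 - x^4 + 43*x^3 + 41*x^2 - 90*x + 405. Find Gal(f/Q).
(C_3 x C_3) : C_4, the transitive group 6T10 of order 36

The polynomial f is an irreducible sextic over Q, so G = Gal(f/Q) is one of the 16 transitive subgroups 6T1, ..., 6T16 of S_6. The discriminant of f is 2074895878550625 = 45551025^2, a perfect square, so G is contained in A_6. The transitive groups of degree 6 contained in A_6 are: A_4 (6T4, order 12), S_4 (6T7, order 24), (C_3 x C_3) : C_4 (6T10, order 36), PSL(2,5) (6T12, order 60), A_6 (6T15, order 360). By Dedekind's theorem, for a prime p not dividing disc(f) the degrees of the irreducible factors of f mod p form the cycle type of an element of G. Factoring f modulo the 19 such primes p <= 83 (skipping 3, 5, 13, 29, which divide the discriminant), each new pattern first appears at: mod 2: f = (x^2 + x + 1)(x^4 + x^3 + x^2 + x + 1), pattern 4+2; mod 11: f = (x^3 + x^2 + 3x + 2)(x^3 + x^2 + 6x + 10), pattern 3+3; mod 19: f = (x + 11)(x + 12)(x^2 + 8x + 8)(x^2 + 9x + 4), pattern 2+2+1+1; mod 61: f = (x + 15)(x + 20)(x + 27)(x^3 + x^2 + 34x + 58), pattern 3+1+1+1. No other pattern occurs in this range, so the set of observed cycle types is {4+2, 3+3, 2+2+1+1, 3+1+1+1}. The candidates containing elements of all these cycle types are (C_3 x C_3) : C_4 (6T10) of order 36, A_6 (6T15) of order 360; the others are excluded. The observed types are precisely the cycle types that occur in (C_3 x C_3) : C_4 (6T10) (apart from the identity). Each of the other remaining candidates has further cycle types, and by the Chebotarev density theorem the matching factorization patterns would occur for a proportion of primes equal to their share of the group: A_6 (6T15) additionally contains elements of type 5+1 (144 of its 360 elements, about 40% of primes). None of the 19 primes tested shows any such pattern (for each of these groups the chance of that is below 10^-4), which rules them out. Hence G = (C_3 x C_3) : C_4 (6T10), of order 36.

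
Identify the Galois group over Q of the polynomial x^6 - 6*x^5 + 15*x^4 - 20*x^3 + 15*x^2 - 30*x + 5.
A_6 (order 360)

The polynomial f is an irreducible sextic over Q, so G = Gal(f/Q) is one of the 16 transitive subgroups 6T1, ..., 6T16 of S_6. The discriminant of f is 746496000000 = 864000^2, a perfect square, so G is contained in A_6. The transitive groups of degree 6 contained in A_6 are: A_4 (6T4, order 12), S_4 (6T7, order 24), (C_3 x C_3) : C_4 (6T10, order 36), PSL(2,5) (6T12, order 60), A_6 (6T15, order 360). By Dedekind's theorem, for a prime p not dividing disc(f) the degrees of the irreducible factors of f mod p form the cycle type of an element of G. Factoring f modulo the 6 such primes p <= 23 (skipping 2, 3, 5, which divide the discriminant), each new pattern first appears at: mod 7: f = (x + 3)(x^5 + 5x^4 + x^2 + 5x + 4), pattern 5+1; mod 23: f = (x + 1)(x + 10)(x + 15)(x^3 + 14x^2 + 5x + 10), pattern 3+1+1+1. No other pattern occurs in this range, so the set of observed cycle types is {5+1, 3+1+1+1}. Among the candidates above, the only group containing elements of all these cycle types is A_6 (6T15) — each of A_4 (6T4), S_4 (6T7), (C_3 x C_3) : C_4 (6T10), PSL(2,5) (6T12) lacks at least one of them. Hence G = A_6 (6T15), of order 360.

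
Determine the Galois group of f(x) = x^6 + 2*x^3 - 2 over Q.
The polynomial f is an irreducible sextic over Q, so G = Gal(f/Q) is one of the 16 transitive subgroups 6T1, ..., 6T16 of S_6. The discriminant of f is 5038848, which is not a perfect square, so G is not contained in A_6. The transitive groups of degree 6 not contained in A_6 are: C_6 (6T1, order 6), S_3 (6T2, order 6), D_6 (6T3, order 12), C_3 x S_3 (6T5, order 18), A_4 x C_2 (6T6, order 24), S_4 (6T8, order 24), S_3 x S_3 (6T9, order 36), S_4 x C_2 (6T11, order 48), (S_3 x S_3) : C_2 (6T13, order 72), PGL(2,5) (6T14, order 120), S_6 (6T16, order 720). By Dedekind's theorem, for a prime p not dividing disc(f) the degrees of the irreducible factors of f mod p form the cycle type of an element of G. Factoring f modulo the 23 such primes p <= 97 (skipping 2, 3, which divide the discriminant), each new pattern first appears at: mod 5: f = (x^6 + 2x^3 + 3), pattern 6; mod 11: f = (x + 6)(x + 8)(x^2 + 3x + 9)(x^2 + 5x + 3), pattern 2+2+1+1; mod 13: f = (x + 7)(x + 8)(x + 11)(x^3 + 10), pattern 3+1+1+1; mod 31: f = (x^2 + 17x + 27)(x^2 + 22x + 11)(x^2 + 23x + 24), pattern 2+2+2; mod 97: f = (x^3 + 11)(x^3 + 88), pattern 3+3. No other pattern occurs in this range, so the set of observed cycle types is {6, 2+2+1+1, 3+1+1+1, 2+2+2, 3+3}. The candidates containing elements of all these cycle types are S_3 x S_3 (6T9) of order 36, (S_3 x S_3) : C_2 (6T13) of order 72, S_6 (6T16) of order 720; the others are excluded. The observed types are precisely the cycle types that occur in S_3 x S_3 (6T9) (apart from the identity). Each of the other remaining candidates has further cycle types, and by the Chebotarev density theorem the matching factorization patterns would occur for a proportion of primes equal to their share of the group: (S_3 x S_3) : C_2 (6T13) additionally contains elements of type 4+2, 3+2+1, 2+1+1+1+1 (36 of its 72 elements, about 50% of primes); S_6 (6T16) additionally contains elements of type 5+1, 4+2, 4+1+1, 3+2+1, 2+1+1+1+1 (459 of its 720 elements, about 64% of primes). None of the 23 primes tested shows any such pattern (for each of these groups the chance of that is below 10^-4), which rules them out. Hence G = S_3 x S_3 (6T9), of order 36.

S_3 x S_3 (order 36)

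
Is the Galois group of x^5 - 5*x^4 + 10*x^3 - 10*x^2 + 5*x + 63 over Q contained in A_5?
The polynomial is irreducible of degree 5 over Q. Its discriminant is 52428800000, which is not a perfect square. A Galois group lies in the alternating group exactly when the discriminant is a square in Q, so the Galois group (F_20) is not contained in A_5.

No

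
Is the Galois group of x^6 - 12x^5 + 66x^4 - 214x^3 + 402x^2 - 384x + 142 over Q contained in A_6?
The polynomial is irreducible of degree 6 over Q. Its discriminant is 14154124032, which is not a perfect square. A Galois group lies in the alternating group exactly when the discriminant is a square in Q, so the Galois group (S_3 x S_3) is not contained in A_6.

No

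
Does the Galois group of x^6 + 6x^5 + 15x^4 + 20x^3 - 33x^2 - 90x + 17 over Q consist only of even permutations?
No

The polynomial is irreducible of degree 6 over Q. Its discriminant is -450868486864896, which is not a perfect square. A Galois group lies in the alternating group exactly when the discriminant is a square in Q, so the Galois group (A_4 x C_2) is not contained in A_6.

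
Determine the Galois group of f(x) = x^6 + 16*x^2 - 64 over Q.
The polynomial f is an irreducible sextic over Q, so G = Gal(f/Q) is one of the 16 transitive subgroups 6T1, ..., 6T16 of S_6. The discriminant of f is 66039417143296 = 8126464^2, a perfect square, so G is contained in A_6. The transitive groups of degree 6 contained in A_6 are: A_4 (6T4, order 12), S_4 (6T7, order 24), (C_3 x C_3) : C_4 (6T10, order 36), PSL(2,5) (6T12, order 60), A_6 (6T15, order 360). By Dedekind's theorem, for a prime p not dividing disc(f) the degrees of the irreducible factors of f mod p form the cycle type of an element of G. Factoring f modulo the 79 such primes p <= 419 (skipping 2, 31, which divide the discriminant), each new pattern first appears at: mod 3: f = (x^2 + 1)(x^4 + 2x^2 + 2), pattern 4+2; mod 5: f = (x^3 + 2x^2 + 2x + 2)(x^3 + 3x^2 + 2x + 3), pattern 3+3; mod 11: f = (x + 5)(x + 6)(x^2 + 3x + 6)(x^2 + 8x + 6), pattern 2+2+1+1; mod 67: f = (x + 4)(x + 6)(x + 22)(x + 45)(x + 61)(x + 63), pattern 1+1+1+1+1+1. No other pattern occurs in this range, so the set of observed cycle types is {4+2, 3+3, 2+2+1+1, 1+1+1+1+1+1}. The candidates containing elements of all these cycle types are S_4 (6T7) of order 24, (C_3 x C_3) : C_4 (6T10) of order 36, A_6 (6T15) of order 360; the others are excluded. The observed types are precisely the cycle types that occur in S_4 (6T7). Each of the other remaining candidates has further cycle types, and by the Chebotarev density theorem the matching factorization patterns would occur for a proportion of primes equal to their share of the group: (C_3 x C_3) : C_4 (6T10) additionally contains elements of type 3+1+1+1 (4 of its 36 elements, about 11% of primes); A_6 (6T15) additionally contains elements of type 5+1, 3+1+1+1 (184 of its 360 elements, about 51% of primes). None of the 79 primes tested shows any such pattern (for each of these groups the chance of that is below 10^-4), which rules them out. Hence G = S_4 (6T7), of order 24.

S_4, S_4(6d), the S_4-action on 6 points inside A_6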